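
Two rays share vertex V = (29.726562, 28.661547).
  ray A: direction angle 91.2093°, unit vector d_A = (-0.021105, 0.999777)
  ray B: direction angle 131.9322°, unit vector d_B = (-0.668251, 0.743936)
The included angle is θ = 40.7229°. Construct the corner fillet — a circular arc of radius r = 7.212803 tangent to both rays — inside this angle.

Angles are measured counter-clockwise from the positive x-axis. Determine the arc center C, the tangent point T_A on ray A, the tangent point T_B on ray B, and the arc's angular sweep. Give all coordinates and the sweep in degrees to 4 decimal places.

bisector direction at 111.5708° = (-0.367650,0.929964)
center distance |VC| = r/sin(θ/2) = 7.212803/sin(20.3615°) = 20.729940
C = V + |VC|·bis = (22.1052,47.9397)
T_A = V + ((C−V)·d_A)·d_A = V + 19.4347·d_A = (29.3164,48.0919)
T_B = V + ((C−V)·d_B)·d_B = V + 19.4347·d_B = (16.7393,43.1197)
sweep = 180° − θ = 139.2771°

center=(22.1052,47.9397) T_A=(29.3164,48.0919) T_B=(16.7393,43.1197) sweep=139.2771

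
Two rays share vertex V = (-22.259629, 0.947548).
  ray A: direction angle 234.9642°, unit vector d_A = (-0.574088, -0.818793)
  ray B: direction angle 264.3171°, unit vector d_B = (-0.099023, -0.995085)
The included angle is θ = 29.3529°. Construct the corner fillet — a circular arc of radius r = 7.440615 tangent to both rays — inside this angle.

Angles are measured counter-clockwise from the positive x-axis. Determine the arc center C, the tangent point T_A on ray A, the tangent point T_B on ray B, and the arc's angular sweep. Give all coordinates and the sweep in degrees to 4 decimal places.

bisector direction at 249.6407° = (-0.347907,-0.937529)
center distance |VC| = r/sin(θ/2) = 7.440615/sin(14.6765°) = 29.367717
C = V + |VC|·bis = (-32.4769,-26.5855)
T_A = V + ((C−V)·d_A)·d_A = V + 28.4095·d_A = (-38.5692,-22.3140)
T_B = V + ((C−V)·d_B)·d_B = V + 28.4095·d_B = (-25.0728,-27.3223)
sweep = 180° − θ = 150.6471°

center=(-32.4769,-26.5855) T_A=(-38.5692,-22.3140) T_B=(-25.0728,-27.3223) sweep=150.6471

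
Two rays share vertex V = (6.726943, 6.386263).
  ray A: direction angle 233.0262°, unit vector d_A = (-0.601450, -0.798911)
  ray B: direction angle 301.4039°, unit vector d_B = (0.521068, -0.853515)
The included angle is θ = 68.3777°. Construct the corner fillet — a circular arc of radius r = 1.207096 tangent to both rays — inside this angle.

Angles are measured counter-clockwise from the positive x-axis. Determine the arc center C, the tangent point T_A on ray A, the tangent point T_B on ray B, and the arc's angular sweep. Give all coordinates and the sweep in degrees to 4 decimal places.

center=(6.6226,4.2406) T_A=(5.6582,4.9667) T_B=(7.6528,4.8696) sweep=111.6223

bisector direction at 267.2150° = (-0.048587,-0.998819)
center distance |VC| = r/sin(θ/2) = 1.207096/sin(34.1889°) = 2.148154
C = V + |VC|·bis = (6.6226,4.2406)
T_A = V + ((C−V)·d_A)·d_A = V + 1.7769·d_A = (5.6582,4.9667)
T_B = V + ((C−V)·d_B)·d_B = V + 1.7769·d_B = (7.6528,4.8696)
sweep = 180° − θ = 111.6223°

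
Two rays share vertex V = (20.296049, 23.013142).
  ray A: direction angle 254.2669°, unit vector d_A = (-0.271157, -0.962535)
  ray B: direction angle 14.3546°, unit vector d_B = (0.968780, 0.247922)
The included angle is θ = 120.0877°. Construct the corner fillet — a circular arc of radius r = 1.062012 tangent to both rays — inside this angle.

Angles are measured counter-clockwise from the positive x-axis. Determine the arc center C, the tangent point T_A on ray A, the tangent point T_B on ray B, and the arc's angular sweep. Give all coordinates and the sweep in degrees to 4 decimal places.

center=(21.1523,22.1360) T_A=(20.1301,22.4240) T_B=(20.8890,23.1649) sweep=59.9123

bisector direction at 314.3107° = (0.698550,-0.715562)
center distance |VC| = r/sin(θ/2) = 1.062012/sin(60.0438°) = 1.225765
C = V + |VC|·bis = (21.1523,22.1360)
T_A = V + ((C−V)·d_A)·d_A = V + 0.6121·d_A = (20.1301,22.4240)
T_B = V + ((C−V)·d_B)·d_B = V + 0.6121·d_B = (20.8890,23.1649)
sweep = 180° − θ = 59.9123°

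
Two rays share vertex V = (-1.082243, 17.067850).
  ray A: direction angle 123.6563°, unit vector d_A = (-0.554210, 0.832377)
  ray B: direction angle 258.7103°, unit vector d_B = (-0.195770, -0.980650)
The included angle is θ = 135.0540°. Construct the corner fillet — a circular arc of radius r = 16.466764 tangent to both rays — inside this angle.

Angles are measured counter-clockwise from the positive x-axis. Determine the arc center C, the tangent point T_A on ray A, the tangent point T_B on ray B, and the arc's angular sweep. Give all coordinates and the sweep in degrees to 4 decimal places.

bisector direction at 191.1833° = (-0.981012,-0.193948)
center distance |VC| = r/sin(θ/2) = 16.466764/sin(67.5270°) = 17.820021
C = V + |VC|·bis = (-18.5639,13.6117)
T_A = V + ((C−V)·d_A)·d_A = V + 6.8117·d_A = (-4.8573,22.7377)
T_B = V + ((C−V)·d_B)·d_B = V + 6.8117·d_B = (-2.4158,10.3880)
sweep = 180° − θ = 44.9460°

center=(-18.5639,13.6117) T_A=(-4.8573,22.7377) T_B=(-2.4158,10.3880) sweep=44.9460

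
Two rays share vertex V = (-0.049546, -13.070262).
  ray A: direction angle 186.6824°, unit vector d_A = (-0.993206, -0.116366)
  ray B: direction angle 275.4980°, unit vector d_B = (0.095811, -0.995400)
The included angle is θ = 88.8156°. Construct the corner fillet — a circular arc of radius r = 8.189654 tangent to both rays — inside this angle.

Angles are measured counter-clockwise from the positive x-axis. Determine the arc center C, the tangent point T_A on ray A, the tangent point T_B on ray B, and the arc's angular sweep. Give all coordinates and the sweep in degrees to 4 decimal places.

bisector direction at 231.0902° = (-0.628096,-0.778136)
center distance |VC| = r/sin(θ/2) = 8.189654/sin(44.4078°) = 11.703508
C = V + |VC|·bis = (-7.4005,-22.1772)
T_A = V + ((C−V)·d_A)·d_A = V + 8.3607·d_A = (-8.3535,-14.0432)
T_B = V + ((C−V)·d_B)·d_B = V + 8.3607·d_B = (0.7515,-21.3925)
sweep = 180° − θ = 91.1844°

center=(-7.4005,-22.1772) T_A=(-8.3535,-14.0432) T_B=(0.7515,-21.3925) sweep=91.1844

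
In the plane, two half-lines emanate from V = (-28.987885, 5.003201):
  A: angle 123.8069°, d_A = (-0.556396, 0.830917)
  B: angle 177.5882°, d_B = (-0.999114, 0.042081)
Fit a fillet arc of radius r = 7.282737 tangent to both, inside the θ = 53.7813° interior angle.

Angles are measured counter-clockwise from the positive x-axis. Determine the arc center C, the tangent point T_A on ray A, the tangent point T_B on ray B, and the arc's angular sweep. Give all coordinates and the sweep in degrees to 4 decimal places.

bisector direction at 150.6976° = (-0.872048,0.489420)
center distance |VC| = r/sin(θ/2) = 7.282737/sin(26.8907°) = 16.101949
C = V + |VC|·bis = (-43.0296,12.8838)
T_A = V + ((C−V)·d_A)·d_A = V + 14.3609·d_A = (-36.9782,16.9359)
T_B = V + ((C−V)·d_B)·d_B = V + 14.3609·d_B = (-43.3360,5.6075)
sweep = 180° − θ = 126.2187°

center=(-43.0296,12.8838) T_A=(-36.9782,16.9359) T_B=(-43.3360,5.6075) sweep=126.2187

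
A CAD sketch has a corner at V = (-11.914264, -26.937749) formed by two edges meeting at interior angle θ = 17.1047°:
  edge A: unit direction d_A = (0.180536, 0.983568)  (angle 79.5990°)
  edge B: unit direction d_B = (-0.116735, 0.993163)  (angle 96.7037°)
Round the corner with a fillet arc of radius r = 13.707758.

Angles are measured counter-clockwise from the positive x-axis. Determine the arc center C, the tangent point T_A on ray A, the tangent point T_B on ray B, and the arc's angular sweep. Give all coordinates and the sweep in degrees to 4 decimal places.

bisector direction at 88.1514° = (0.032259,0.999480)
center distance |VC| = r/sin(θ/2) = 13.707758/sin(8.5524°) = 92.175927
C = V + |VC|·bis = (-8.9407,65.1902)
T_A = V + ((C−V)·d_A)·d_A = V + 91.1510·d_A = (4.5418,62.7155)
T_B = V + ((C−V)·d_B)·d_B = V + 91.1510·d_B = (-22.5548,63.5900)
sweep = 180° − θ = 162.8953°

center=(-8.9407,65.1902) T_A=(4.5418,62.7155) T_B=(-22.5548,63.5900) sweep=162.8953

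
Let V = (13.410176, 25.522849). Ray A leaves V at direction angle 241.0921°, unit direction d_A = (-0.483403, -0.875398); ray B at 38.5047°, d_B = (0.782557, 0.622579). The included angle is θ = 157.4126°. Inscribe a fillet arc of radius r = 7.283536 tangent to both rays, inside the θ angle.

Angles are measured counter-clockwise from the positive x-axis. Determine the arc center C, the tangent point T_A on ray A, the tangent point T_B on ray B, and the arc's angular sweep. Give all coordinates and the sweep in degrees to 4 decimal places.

center=(19.0830,20.7286) T_A=(12.7070,24.2495) T_B=(14.5485,26.4284) sweep=22.5874

bisector direction at 319.7984° = (0.763778,-0.645479)
center distance |VC| = r/sin(θ/2) = 7.283536/sin(78.7063°) = 7.427358
C = V + |VC|·bis = (19.0830,20.7286)
T_A = V + ((C−V)·d_A)·d_A = V + 1.4546·d_A = (12.7070,24.2495)
T_B = V + ((C−V)·d_B)·d_B = V + 1.4546·d_B = (14.5485,26.4284)
sweep = 180° − θ = 22.5874°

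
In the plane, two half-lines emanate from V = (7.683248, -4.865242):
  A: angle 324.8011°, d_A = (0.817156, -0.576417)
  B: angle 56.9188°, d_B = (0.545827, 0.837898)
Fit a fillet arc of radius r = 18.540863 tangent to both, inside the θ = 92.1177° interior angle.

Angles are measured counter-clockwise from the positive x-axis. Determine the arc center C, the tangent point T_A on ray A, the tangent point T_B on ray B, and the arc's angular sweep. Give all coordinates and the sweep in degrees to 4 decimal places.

center=(32.9714,-0.0138) T_A=(22.2841,-15.1646) T_B=(17.4361,10.1063) sweep=87.8823

bisector direction at 10.8600° = (0.982091,0.188409)
center distance |VC| = r/sin(θ/2) = 18.540863/sin(46.0588°) = 25.749306
C = V + |VC|·bis = (32.9714,-0.0138)
T_A = V + ((C−V)·d_A)·d_A = V + 17.8679·d_A = (22.2841,-15.1646)
T_B = V + ((C−V)·d_B)·d_B = V + 17.8679·d_B = (17.4361,10.1063)
sweep = 180° − θ = 87.8823°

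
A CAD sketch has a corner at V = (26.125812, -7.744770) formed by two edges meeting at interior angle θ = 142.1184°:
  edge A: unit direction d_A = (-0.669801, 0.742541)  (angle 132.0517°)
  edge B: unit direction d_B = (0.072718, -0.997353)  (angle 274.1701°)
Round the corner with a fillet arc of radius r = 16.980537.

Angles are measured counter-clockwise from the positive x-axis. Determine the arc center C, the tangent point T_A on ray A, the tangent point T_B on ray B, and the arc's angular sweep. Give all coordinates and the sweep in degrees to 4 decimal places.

bisector direction at 203.1109° = (-0.919747,-0.392512)
center distance |VC| = r/sin(θ/2) = 16.980537/sin(71.0592°) = 17.952590
C = V + |VC|·bis = (9.6140,-14.7914)
T_A = V + ((C−V)·d_A)·d_A = V + 5.8272·d_A = (22.2227,-3.4178)
T_B = V + ((C−V)·d_B)·d_B = V + 5.8272·d_B = (26.5496,-13.5566)
sweep = 180° − θ = 37.8816°

center=(9.6140,-14.7914) T_A=(22.2227,-3.4178) T_B=(26.5496,-13.5566) sweep=37.8816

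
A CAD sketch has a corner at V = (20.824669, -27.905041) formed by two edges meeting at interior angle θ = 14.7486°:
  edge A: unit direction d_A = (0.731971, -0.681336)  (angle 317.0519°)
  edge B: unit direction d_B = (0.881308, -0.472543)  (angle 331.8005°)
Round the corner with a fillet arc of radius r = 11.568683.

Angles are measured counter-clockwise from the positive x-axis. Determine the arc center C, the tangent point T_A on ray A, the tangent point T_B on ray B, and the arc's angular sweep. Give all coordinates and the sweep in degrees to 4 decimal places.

bisector direction at 324.4262° = (0.813367,-0.581751)
center distance |VC| = r/sin(θ/2) = 11.568683/sin(7.3743°) = 90.133335
C = V + |VC|·bis = (94.1361,-80.3402)
T_A = V + ((C−V)·d_A)·d_A = V + 89.3878·d_A = (86.2540,-88.8082)
T_B = V + ((C−V)·d_B)·d_B = V + 89.3878·d_B = (99.6028,-70.1446)
sweep = 180° − θ = 165.2514°

center=(94.1361,-80.3402) T_A=(86.2540,-88.8082) T_B=(99.6028,-70.1446) sweep=165.2514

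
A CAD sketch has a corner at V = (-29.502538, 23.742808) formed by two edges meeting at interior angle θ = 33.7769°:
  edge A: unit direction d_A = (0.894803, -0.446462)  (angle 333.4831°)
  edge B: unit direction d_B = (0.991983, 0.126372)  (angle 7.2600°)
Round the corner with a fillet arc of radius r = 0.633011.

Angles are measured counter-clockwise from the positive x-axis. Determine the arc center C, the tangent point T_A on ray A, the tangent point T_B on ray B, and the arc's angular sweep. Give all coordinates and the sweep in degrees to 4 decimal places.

bisector direction at 350.3715° = (0.985913,-0.167258)
center distance |VC| = r/sin(θ/2) = 0.633011/sin(16.8884°) = 2.178970
C = V + |VC|·bis = (-27.3543,23.3784)
T_A = V + ((C−V)·d_A)·d_A = V + 2.0850·d_A = (-27.6369,22.8119)
T_B = V + ((C−V)·d_B)·d_B = V + 2.0850·d_B = (-27.4343,24.0063)
sweep = 180° − θ = 146.2231°

center=(-27.3543,23.3784) T_A=(-27.6369,22.8119) T_B=(-27.4343,24.0063) sweep=146.2231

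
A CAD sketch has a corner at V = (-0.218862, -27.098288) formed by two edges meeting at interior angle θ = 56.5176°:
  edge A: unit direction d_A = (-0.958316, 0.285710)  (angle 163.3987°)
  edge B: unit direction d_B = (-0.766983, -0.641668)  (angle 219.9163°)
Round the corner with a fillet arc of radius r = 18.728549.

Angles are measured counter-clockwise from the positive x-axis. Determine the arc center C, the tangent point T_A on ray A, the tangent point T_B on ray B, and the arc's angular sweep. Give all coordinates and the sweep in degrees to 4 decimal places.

bisector direction at 191.6575° = (-0.979373,-0.202061)
center distance |VC| = r/sin(θ/2) = 18.728549/sin(28.2588°) = 39.557193
C = V + |VC|·bis = (-38.9601,-35.0912)
T_A = V + ((C−V)·d_A)·d_A = V + 34.8427·d_A = (-33.6092,-17.1434)
T_B = V + ((C−V)·d_B)·d_B = V + 34.8427·d_B = (-26.9426,-49.4557)
sweep = 180° − θ = 123.4824°

center=(-38.9601,-35.0912) T_A=(-33.6092,-17.1434) T_B=(-26.9426,-49.4557) sweep=123.4824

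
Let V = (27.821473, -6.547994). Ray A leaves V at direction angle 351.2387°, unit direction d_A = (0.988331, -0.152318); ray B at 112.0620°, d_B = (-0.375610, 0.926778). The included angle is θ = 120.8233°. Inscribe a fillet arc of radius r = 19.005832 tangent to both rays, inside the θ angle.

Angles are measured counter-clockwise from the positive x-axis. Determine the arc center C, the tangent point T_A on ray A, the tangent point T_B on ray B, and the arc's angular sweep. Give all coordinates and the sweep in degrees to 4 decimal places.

bisector direction at 51.6504° = (0.620459,0.784239)
center distance |VC| = r/sin(θ/2) = 19.005832/sin(60.4117°) = 21.855950
C = V + |VC|·bis = (41.3822,10.5923)
T_A = V + ((C−V)·d_A)·d_A = V + 10.7917·d_A = (38.4873,-8.1918)
T_B = V + ((C−V)·d_B)·d_B = V + 10.7917·d_B = (23.7680,3.4535)
sweep = 180° − θ = 59.1767°

center=(41.3822,10.5923) T_A=(38.4873,-8.1918) T_B=(23.7680,3.4535) sweep=59.1767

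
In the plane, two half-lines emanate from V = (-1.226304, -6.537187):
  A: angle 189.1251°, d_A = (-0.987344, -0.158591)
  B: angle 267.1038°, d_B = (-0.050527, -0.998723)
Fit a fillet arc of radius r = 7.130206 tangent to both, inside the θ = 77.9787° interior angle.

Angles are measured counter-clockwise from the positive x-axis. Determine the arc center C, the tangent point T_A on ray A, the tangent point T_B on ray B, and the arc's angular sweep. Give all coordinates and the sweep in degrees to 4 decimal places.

bisector direction at 228.1145° = (-0.667645,-0.744480)
center distance |VC| = r/sin(θ/2) = 7.130206/sin(38.9894°) = 11.332611
C = V + |VC|·bis = (-8.7925,-14.9741)
T_A = V + ((C−V)·d_A)·d_A = V + 8.8084·d_A = (-9.9232,-7.9341)
T_B = V + ((C−V)·d_B)·d_B = V + 8.8084·d_B = (-1.6714,-15.3344)
sweep = 180° − θ = 102.0213°

center=(-8.7925,-14.9741) T_A=(-9.9232,-7.9341) T_B=(-1.6714,-15.3344) sweep=102.0213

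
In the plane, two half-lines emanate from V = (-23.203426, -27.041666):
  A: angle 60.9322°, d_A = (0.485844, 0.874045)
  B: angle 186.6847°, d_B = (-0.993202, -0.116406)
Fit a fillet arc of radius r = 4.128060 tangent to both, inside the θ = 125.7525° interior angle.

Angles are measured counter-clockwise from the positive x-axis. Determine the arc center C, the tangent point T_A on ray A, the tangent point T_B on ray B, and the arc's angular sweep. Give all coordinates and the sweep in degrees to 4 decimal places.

center=(-25.7842,-23.1878) T_A=(-22.1761,-25.1934) T_B=(-25.3036,-27.2878) sweep=54.2475

bisector direction at 123.8085° = (-0.556418,0.830902)
center distance |VC| = r/sin(θ/2) = 4.128060/sin(62.8762°) = 4.638145
C = V + |VC|·bis = (-25.7842,-23.1878)
T_A = V + ((C−V)·d_A)·d_A = V + 2.1146·d_A = (-22.1761,-25.1934)
T_B = V + ((C−V)·d_B)·d_B = V + 2.1146·d_B = (-25.3036,-27.2878)
sweep = 180° − θ = 54.2475°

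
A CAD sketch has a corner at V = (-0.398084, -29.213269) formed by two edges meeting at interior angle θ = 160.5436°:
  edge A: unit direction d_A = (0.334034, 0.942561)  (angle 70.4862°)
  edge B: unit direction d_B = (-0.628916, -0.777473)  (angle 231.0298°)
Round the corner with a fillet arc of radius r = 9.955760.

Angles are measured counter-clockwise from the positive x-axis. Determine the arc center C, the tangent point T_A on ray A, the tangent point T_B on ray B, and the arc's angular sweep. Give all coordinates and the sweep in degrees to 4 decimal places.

center=(-9.2119,-24.2789) T_A=(0.1720,-27.6045) T_B=(-1.4715,-30.5403) sweep=19.4564

bisector direction at 150.7580° = (-0.872564,0.488499)
center distance |VC| = r/sin(θ/2) = 9.955760/sin(80.2718°) = 10.101008
C = V + |VC|·bis = (-9.2119,-24.2789)
T_A = V + ((C−V)·d_A)·d_A = V + 1.7068·d_A = (0.1720,-27.6045)
T_B = V + ((C−V)·d_B)·d_B = V + 1.7068·d_B = (-1.4715,-30.5403)
sweep = 180° − θ = 19.4564°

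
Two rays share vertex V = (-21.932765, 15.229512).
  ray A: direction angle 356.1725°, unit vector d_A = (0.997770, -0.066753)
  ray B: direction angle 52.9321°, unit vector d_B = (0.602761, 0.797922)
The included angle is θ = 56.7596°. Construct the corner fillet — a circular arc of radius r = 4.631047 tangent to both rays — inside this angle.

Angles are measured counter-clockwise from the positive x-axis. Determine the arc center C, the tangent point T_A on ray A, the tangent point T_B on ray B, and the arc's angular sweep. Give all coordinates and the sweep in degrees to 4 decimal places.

bisector direction at 24.5523° = (0.909582,0.415524)
center distance |VC| = r/sin(θ/2) = 4.631047/sin(28.3798°) = 9.743131
C = V + |VC|·bis = (-13.0706,19.2780)
T_A = V + ((C−V)·d_A)·d_A = V + 8.5722·d_A = (-13.3797,14.6573)
T_B = V + ((C−V)·d_B)·d_B = V + 8.5722·d_B = (-16.7658,22.0694)
sweep = 180° − θ = 123.2404°

center=(-13.0706,19.2780) T_A=(-13.3797,14.6573) T_B=(-16.7658,22.0694) sweep=123.2404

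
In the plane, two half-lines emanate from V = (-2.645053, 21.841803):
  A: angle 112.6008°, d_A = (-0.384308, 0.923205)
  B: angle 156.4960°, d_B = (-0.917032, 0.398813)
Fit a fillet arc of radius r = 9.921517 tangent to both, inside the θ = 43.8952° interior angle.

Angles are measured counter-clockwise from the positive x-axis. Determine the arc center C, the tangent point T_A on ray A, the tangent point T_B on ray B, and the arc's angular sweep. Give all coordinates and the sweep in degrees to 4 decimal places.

center=(-21.2669,40.7595) T_A=(-12.1073,44.5724) T_B=(-25.2237,31.6611) sweep=136.1048

bisector direction at 134.5484° = (-0.701512,0.712658)
center distance |VC| = r/sin(θ/2) = 9.921517/sin(21.9476°) = 26.545263
C = V + |VC|·bis = (-21.2669,40.7595)
T_A = V + ((C−V)·d_A)·d_A = V + 24.6214·d_A = (-12.1073,44.5724)
T_B = V + ((C−V)·d_B)·d_B = V + 24.6214·d_B = (-25.2237,31.6611)
sweep = 180° − θ = 136.1048°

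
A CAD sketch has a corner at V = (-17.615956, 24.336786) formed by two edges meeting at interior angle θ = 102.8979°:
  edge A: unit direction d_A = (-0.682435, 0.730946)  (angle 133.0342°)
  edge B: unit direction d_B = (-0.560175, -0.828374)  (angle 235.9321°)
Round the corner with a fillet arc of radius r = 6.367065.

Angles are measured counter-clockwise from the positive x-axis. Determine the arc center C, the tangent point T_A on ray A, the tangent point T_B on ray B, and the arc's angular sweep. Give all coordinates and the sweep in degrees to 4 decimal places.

center=(-25.7325,23.7004) T_A=(-21.0785,28.0455) T_B=(-20.4582,20.1337) sweep=77.1021

bisector direction at 184.4832° = (-0.996940,-0.078166)
center distance |VC| = r/sin(θ/2) = 6.367065/sin(51.4490°) = 8.141473
C = V + |VC|·bis = (-25.7325,23.7004)
T_A = V + ((C−V)·d_A)·d_A = V + 5.0739·d_A = (-21.0785,28.0455)
T_B = V + ((C−V)·d_B)·d_B = V + 5.0739·d_B = (-20.4582,20.1337)
sweep = 180° − θ = 77.1021°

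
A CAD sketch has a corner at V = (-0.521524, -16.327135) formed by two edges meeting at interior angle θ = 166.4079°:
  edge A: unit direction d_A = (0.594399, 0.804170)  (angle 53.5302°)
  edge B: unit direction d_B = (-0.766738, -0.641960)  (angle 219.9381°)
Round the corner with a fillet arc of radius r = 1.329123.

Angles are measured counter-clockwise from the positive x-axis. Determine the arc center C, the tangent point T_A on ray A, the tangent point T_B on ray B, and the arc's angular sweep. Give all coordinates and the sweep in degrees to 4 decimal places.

bisector direction at 136.7342° = (-0.728181,0.685384)
center distance |VC| = r/sin(θ/2) = 1.329123/sin(83.2040°) = 1.338528
C = V + |VC|·bis = (-1.4962,-15.4097)
T_A = V + ((C−V)·d_A)·d_A = V + 0.1584·d_A = (-0.4274,-16.1998)
T_B = V + ((C−V)·d_B)·d_B = V + 0.1584·d_B = (-0.6430,-16.4288)
sweep = 180° − θ = 13.5921°

center=(-1.4962,-15.4097) T_A=(-0.4274,-16.1998) T_B=(-0.6430,-16.4288) sweep=13.5921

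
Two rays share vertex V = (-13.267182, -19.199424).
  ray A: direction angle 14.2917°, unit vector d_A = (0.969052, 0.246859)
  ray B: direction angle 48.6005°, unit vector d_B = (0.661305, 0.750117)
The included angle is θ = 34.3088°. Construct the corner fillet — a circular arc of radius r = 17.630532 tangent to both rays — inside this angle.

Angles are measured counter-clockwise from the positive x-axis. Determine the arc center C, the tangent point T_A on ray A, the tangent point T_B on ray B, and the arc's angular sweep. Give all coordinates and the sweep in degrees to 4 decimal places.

bisector direction at 31.4461° = (0.853131,0.521696)
center distance |VC| = r/sin(θ/2) = 17.630532/sin(17.1544°) = 59.775117
C = V + |VC|·bis = (37.7288,11.9850)
T_A = V + ((C−V)·d_A)·d_A = V + 57.1159·d_A = (42.0811,-5.0999)
T_B = V + ((C−V)·d_B)·d_B = V + 57.1159·d_B = (24.5039,23.6442)
sweep = 180° − θ = 145.6912°

center=(37.7288,11.9850) T_A=(42.0811,-5.0999) T_B=(24.5039,23.6442) sweep=145.6912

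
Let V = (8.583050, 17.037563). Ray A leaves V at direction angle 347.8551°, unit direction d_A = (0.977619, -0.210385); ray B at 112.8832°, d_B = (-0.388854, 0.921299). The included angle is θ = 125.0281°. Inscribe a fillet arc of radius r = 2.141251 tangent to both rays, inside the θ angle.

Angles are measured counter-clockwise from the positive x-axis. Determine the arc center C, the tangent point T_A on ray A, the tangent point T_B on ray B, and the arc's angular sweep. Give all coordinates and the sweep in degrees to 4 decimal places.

bisector direction at 50.3691° = (0.637839,0.770170)
center distance |VC| = r/sin(θ/2) = 2.141251/sin(62.5140°) = 2.413700
C = V + |VC|·bis = (10.1226,18.8965)
T_A = V + ((C−V)·d_A)·d_A = V + 1.1140·d_A = (9.6721,16.8032)
T_B = V + ((C−V)·d_B)·d_B = V + 1.1140·d_B = (8.1499,18.0639)
sweep = 180° − θ = 54.9719°

center=(10.1226,18.8965) T_A=(9.6721,16.8032) T_B=(8.1499,18.0639) sweep=54.9719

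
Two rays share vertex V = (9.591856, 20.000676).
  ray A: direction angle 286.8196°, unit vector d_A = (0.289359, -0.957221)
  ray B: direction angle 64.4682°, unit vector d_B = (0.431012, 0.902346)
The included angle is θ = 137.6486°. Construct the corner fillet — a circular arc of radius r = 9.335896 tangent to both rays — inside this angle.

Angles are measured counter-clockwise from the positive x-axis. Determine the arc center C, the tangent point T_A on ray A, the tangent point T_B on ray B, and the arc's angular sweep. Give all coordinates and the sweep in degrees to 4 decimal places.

bisector direction at 355.6439° = (0.997111,-0.075955)
center distance |VC| = r/sin(θ/2) = 9.335896/sin(68.8243°) = 10.011931
C = V + |VC|·bis = (19.5749,19.2402)
T_A = V + ((C−V)·d_A)·d_A = V + 3.6166·d_A = (10.6384,16.5388)
T_B = V + ((C−V)·d_B)·d_B = V + 3.6166·d_B = (11.1507,23.2641)
sweep = 180° − θ = 42.3514°

center=(19.5749,19.2402) T_A=(10.6384,16.5388) T_B=(11.1507,23.2641) sweep=42.3514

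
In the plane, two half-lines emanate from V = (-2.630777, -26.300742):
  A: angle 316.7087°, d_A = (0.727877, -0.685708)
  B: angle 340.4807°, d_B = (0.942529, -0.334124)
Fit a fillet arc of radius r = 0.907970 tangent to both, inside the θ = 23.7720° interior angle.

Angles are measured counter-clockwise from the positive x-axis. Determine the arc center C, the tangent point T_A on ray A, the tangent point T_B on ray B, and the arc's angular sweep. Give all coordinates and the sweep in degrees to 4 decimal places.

bisector direction at 328.5947° = (0.853503,-0.521089)
center distance |VC| = r/sin(θ/2) = 0.907970/sin(11.8860°) = 4.408369
C = V + |VC|·bis = (1.1318,-28.5979)
T_A = V + ((C−V)·d_A)·d_A = V + 4.3139·d_A = (0.5092,-29.2588)
T_B = V + ((C−V)·d_B)·d_B = V + 4.3139·d_B = (1.4352,-27.7421)
sweep = 180° − θ = 156.2280°

center=(1.1318,-28.5979) T_A=(0.5092,-29.2588) T_B=(1.4352,-27.7421) sweep=156.2280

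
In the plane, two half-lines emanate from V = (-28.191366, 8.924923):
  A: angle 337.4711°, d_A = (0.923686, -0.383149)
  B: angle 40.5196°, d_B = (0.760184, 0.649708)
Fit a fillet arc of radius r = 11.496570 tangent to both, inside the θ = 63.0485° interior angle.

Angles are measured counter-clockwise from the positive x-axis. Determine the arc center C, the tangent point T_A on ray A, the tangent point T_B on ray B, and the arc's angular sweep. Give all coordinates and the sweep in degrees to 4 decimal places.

center=(-6.4739,12.3628) T_A=(-10.8788,1.7436) T_B=(-13.9433,21.1023) sweep=116.9515

bisector direction at 8.9953° = (0.987701,0.156354)
center distance |VC| = r/sin(θ/2) = 11.496570/sin(31.5242°) = 21.987881
C = V + |VC|·bis = (-6.4739,12.3628)
T_A = V + ((C−V)·d_A)·d_A = V + 18.7429·d_A = (-10.8788,1.7436)
T_B = V + ((C−V)·d_B)·d_B = V + 18.7429·d_B = (-13.9433,21.1023)
sweep = 180° − θ = 116.9515°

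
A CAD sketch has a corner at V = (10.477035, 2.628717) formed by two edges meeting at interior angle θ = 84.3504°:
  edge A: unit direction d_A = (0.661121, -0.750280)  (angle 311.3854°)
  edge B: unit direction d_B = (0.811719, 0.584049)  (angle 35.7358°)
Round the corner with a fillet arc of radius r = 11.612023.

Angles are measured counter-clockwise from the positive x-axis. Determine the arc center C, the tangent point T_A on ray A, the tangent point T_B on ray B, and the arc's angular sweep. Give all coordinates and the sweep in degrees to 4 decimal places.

center=(27.6632,0.6890) T_A=(18.9509,-6.9879) T_B=(20.8812,10.1147) sweep=95.6496

bisector direction at 353.5606° = (0.993691,-0.112152)
center distance |VC| = r/sin(θ/2) = 11.612023/sin(42.1752°) = 17.295242
C = V + |VC|·bis = (27.6632,0.6890)
T_A = V + ((C−V)·d_A)·d_A = V + 12.8174·d_A = (18.9509,-6.9879)
T_B = V + ((C−V)·d_B)·d_B = V + 12.8174·d_B = (20.8812,10.1147)
sweep = 180° − θ = 95.6496°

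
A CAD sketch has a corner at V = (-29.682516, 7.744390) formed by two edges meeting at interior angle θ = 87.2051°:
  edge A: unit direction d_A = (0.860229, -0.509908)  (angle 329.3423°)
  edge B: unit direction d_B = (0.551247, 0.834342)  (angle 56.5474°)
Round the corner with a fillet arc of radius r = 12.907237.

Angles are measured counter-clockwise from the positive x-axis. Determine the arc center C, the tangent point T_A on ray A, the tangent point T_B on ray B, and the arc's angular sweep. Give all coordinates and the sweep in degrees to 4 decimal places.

center=(-11.4426,11.9369) T_A=(-18.0241,0.8337) T_B=(-22.2116,19.0520) sweep=92.7949

bisector direction at 12.9448° = (0.974586,0.224013)
center distance |VC| = r/sin(θ/2) = 12.907237/sin(43.6026°) = 18.715586
C = V + |VC|·bis = (-11.4426,11.9369)
T_A = V + ((C−V)·d_A)·d_A = V + 13.5527·d_A = (-18.0241,0.8337)
T_B = V + ((C−V)·d_B)·d_B = V + 13.5527·d_B = (-22.2116,19.0520)
sweep = 180° − θ = 92.7949°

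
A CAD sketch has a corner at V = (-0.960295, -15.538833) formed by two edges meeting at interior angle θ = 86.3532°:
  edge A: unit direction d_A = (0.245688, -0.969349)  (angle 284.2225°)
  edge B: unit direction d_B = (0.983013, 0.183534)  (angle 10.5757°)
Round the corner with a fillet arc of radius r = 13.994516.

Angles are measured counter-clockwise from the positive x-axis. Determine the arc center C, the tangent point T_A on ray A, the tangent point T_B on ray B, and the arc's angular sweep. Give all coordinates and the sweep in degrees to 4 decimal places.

bisector direction at 327.3991° = (0.842444,-0.538784)
center distance |VC| = r/sin(θ/2) = 13.994516/sin(43.1766°) = 20.452363
C = V + |VC|·bis = (16.2697,-26.5582)
T_A = V + ((C−V)·d_A)·d_A = V + 14.9148·d_A = (2.7041,-29.9965)
T_B = V + ((C−V)·d_B)·d_B = V + 14.9148·d_B = (13.7012,-12.8014)
sweep = 180° − θ = 93.6468°

center=(16.2697,-26.5582) T_A=(2.7041,-29.9965) T_B=(13.7012,-12.8014) sweep=93.6468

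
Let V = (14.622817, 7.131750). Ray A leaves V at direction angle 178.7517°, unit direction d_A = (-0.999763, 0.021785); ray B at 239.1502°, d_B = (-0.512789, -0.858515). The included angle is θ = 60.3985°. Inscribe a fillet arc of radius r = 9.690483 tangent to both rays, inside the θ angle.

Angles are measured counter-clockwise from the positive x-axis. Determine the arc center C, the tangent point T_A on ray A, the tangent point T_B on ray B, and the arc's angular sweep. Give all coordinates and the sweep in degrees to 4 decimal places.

center=(-2.2348,-2.1937) T_A=(-2.0236,7.4945) T_B=(6.0847,-7.1629) sweep=119.6015

bisector direction at 208.9510° = (-0.875034,-0.484061)
center distance |VC| = r/sin(θ/2) = 9.690483/sin(30.1992°) = 19.265043
C = V + |VC|·bis = (-2.2348,-2.1937)
T_A = V + ((C−V)·d_A)·d_A = V + 16.6504·d_A = (-2.0236,7.4945)
T_B = V + ((C−V)·d_B)·d_B = V + 16.6504·d_B = (6.0847,-7.1629)
sweep = 180° − θ = 119.6015°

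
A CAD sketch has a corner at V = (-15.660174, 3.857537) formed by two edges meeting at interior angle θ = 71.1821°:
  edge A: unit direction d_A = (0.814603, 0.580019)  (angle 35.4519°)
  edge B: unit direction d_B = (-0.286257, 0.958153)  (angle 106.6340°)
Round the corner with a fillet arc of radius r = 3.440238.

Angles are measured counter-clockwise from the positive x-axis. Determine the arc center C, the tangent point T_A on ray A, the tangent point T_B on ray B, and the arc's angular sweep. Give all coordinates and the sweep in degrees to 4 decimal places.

bisector direction at 71.0430° = (0.324859,0.945762)
center distance |VC| = r/sin(θ/2) = 3.440238/sin(35.5911°) = 5.911103
C = V + |VC|·bis = (-13.7399,9.4480)
T_A = V + ((C−V)·d_A)·d_A = V + 4.8069·d_A = (-11.7445,6.6456)
T_B = V + ((C−V)·d_B)·d_B = V + 4.8069·d_B = (-17.0362,8.4632)
sweep = 180° − θ = 108.8179°

center=(-13.7399,9.4480) T_A=(-11.7445,6.6456) T_B=(-17.0362,8.4632) sweep=108.8179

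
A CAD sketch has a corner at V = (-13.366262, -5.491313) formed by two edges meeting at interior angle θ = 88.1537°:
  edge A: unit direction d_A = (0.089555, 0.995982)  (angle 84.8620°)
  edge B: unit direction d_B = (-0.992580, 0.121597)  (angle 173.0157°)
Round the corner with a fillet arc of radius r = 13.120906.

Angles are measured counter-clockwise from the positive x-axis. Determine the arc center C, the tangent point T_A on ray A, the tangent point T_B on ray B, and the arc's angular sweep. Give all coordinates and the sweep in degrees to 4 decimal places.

bisector direction at 128.9389° = (-0.628491,0.777817)
center distance |VC| = r/sin(θ/2) = 13.120906/sin(44.0769°) = 18.862105
C = V + |VC|·bis = (-25.2209,9.1800)
T_A = V + ((C−V)·d_A)·d_A = V + 13.5507·d_A = (-12.1527,8.0049)
T_B = V + ((C−V)·d_B)·d_B = V + 13.5507·d_B = (-26.8164,-3.8436)
sweep = 180° − θ = 91.8463°

center=(-25.2209,9.1800) T_A=(-12.1527,8.0049) T_B=(-26.8164,-3.8436) sweep=91.8463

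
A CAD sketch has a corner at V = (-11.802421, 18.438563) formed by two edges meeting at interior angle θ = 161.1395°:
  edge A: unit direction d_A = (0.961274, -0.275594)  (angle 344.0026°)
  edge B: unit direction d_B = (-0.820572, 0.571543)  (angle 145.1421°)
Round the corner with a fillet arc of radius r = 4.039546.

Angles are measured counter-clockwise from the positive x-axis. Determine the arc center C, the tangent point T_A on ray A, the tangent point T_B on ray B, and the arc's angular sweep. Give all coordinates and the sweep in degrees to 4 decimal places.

bisector direction at 64.5723° = (0.429371,0.903128)
center distance |VC| = r/sin(θ/2) = 4.039546/sin(80.5697°) = 4.094885
C = V + |VC|·bis = (-10.0442,22.1368)
T_A = V + ((C−V)·d_A)·d_A = V + 0.6709·d_A = (-11.1575,18.2537)
T_B = V + ((C−V)·d_B)·d_B = V + 0.6709·d_B = (-12.3530,18.8220)
sweep = 180° − θ = 18.8605°

center=(-10.0442,22.1368) T_A=(-11.1575,18.2537) T_B=(-12.3530,18.8220) sweep=18.8605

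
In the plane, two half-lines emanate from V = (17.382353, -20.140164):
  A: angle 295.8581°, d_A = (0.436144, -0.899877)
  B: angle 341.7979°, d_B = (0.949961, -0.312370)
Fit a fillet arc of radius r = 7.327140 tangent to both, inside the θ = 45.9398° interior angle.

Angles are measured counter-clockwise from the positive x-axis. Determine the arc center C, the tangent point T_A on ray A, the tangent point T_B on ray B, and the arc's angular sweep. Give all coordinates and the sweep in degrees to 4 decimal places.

center=(31.5155,-32.5006) T_A=(24.9219,-35.6963) T_B=(33.8042,-25.5401) sweep=134.0602

bisector direction at 318.8280° = (0.752737,-0.658322)
center distance |VC| = r/sin(θ/2) = 7.327140/sin(22.9699°) = 18.775624
C = V + |VC|·bis = (31.5155,-32.5006)
T_A = V + ((C−V)·d_A)·d_A = V + 17.2869·d_A = (24.9219,-35.6963)
T_B = V + ((C−V)·d_B)·d_B = V + 17.2869·d_B = (33.8042,-25.5401)
sweep = 180° − θ = 134.0602°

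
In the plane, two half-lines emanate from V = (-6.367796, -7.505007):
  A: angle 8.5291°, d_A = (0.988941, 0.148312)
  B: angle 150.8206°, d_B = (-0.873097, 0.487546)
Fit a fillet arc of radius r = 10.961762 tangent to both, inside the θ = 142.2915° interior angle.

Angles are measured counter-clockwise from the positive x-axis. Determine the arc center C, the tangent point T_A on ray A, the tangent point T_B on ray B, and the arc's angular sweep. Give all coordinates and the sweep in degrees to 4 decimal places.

center=(-4.2917,3.8907) T_A=(-2.6659,-6.9498) T_B=(-9.6360,-5.6800) sweep=37.7085

bisector direction at 79.6748° = (0.179234,0.983806)
center distance |VC| = r/sin(θ/2) = 10.961762/sin(71.1458°) = 11.583278
C = V + |VC|·bis = (-4.2917,3.8907)
T_A = V + ((C−V)·d_A)·d_A = V + 3.7433·d_A = (-2.6659,-6.9498)
T_B = V + ((C−V)·d_B)·d_B = V + 3.7433·d_B = (-9.6360,-5.6800)
sweep = 180° − θ = 37.7085°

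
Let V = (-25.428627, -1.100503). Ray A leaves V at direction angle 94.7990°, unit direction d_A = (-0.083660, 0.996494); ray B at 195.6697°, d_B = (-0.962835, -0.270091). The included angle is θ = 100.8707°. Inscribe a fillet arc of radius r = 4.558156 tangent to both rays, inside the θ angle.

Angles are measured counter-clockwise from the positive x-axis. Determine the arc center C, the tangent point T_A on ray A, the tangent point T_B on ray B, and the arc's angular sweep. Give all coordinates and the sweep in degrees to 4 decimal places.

center=(-30.2859,2.2711) T_A=(-25.7437,2.6524) T_B=(-29.0548,-2.1177) sweep=79.1293

bisector direction at 145.2344° = (-0.821491,0.570221)
center distance |VC| = r/sin(θ/2) = 4.558156/sin(50.4353°) = 5.912723
C = V + |VC|·bis = (-30.2859,2.2711)
T_A = V + ((C−V)·d_A)·d_A = V + 3.7661·d_A = (-25.7437,2.6524)
T_B = V + ((C−V)·d_B)·d_B = V + 3.7661·d_B = (-29.0548,-2.1177)
sweep = 180° − θ = 79.1293°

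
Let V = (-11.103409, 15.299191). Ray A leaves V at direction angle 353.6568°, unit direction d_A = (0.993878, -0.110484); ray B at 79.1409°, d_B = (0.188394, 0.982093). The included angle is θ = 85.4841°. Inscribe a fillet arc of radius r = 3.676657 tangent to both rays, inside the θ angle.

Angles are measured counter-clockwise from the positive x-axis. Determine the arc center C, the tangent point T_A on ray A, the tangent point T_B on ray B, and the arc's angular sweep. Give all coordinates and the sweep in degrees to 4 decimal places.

bisector direction at 36.3988° = (0.804906,0.593403)
center distance |VC| = r/sin(θ/2) = 3.676657/sin(42.7420°) = 5.417214
C = V + |VC|·bis = (-6.7431,18.5138)
T_A = V + ((C−V)·d_A)·d_A = V + 3.9785·d_A = (-7.1493,14.8596)
T_B = V + ((C−V)·d_B)·d_B = V + 3.9785·d_B = (-10.3539,19.2064)
sweep = 180° − θ = 94.5159°

center=(-6.7431,18.5138) T_A=(-7.1493,14.8596) T_B=(-10.3539,19.2064) sweep=94.5159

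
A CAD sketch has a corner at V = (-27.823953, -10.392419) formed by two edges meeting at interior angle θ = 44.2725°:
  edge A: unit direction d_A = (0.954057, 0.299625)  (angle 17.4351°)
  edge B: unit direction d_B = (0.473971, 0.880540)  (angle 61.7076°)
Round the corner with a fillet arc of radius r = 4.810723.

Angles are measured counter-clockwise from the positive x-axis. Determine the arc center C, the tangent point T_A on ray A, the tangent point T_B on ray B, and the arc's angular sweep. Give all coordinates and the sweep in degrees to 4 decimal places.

bisector direction at 39.5714° = (0.770832,0.637039)
center distance |VC| = r/sin(θ/2) = 4.810723/sin(22.1363°) = 12.766960
C = V + |VC|·bis = (-17.9828,-2.2594)
T_A = V + ((C−V)·d_A)·d_A = V + 11.8259·d_A = (-16.5414,-6.8491)
T_B = V + ((C−V)·d_B)·d_B = V + 11.8259·d_B = (-22.2188,0.0208)
sweep = 180° − θ = 135.7275°

center=(-17.9828,-2.2594) T_A=(-16.5414,-6.8491) T_B=(-22.2188,0.0208) sweep=135.7275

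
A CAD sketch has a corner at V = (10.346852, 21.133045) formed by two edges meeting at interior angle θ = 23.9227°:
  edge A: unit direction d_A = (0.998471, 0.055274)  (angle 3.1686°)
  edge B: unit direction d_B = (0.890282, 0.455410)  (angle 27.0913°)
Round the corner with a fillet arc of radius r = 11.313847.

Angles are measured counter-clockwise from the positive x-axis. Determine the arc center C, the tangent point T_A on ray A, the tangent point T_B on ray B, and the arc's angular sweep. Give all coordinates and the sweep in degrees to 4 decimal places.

center=(63.0444,35.3815) T_A=(63.6698,24.0849) T_B=(57.8920,45.4540) sweep=156.0773

bisector direction at 15.1299° = (0.965336,0.261009)
center distance |VC| = r/sin(θ/2) = 11.313847/sin(11.9613°) = 54.589857
C = V + |VC|·bis = (63.0444,35.3815)
T_A = V + ((C−V)·d_A)·d_A = V + 53.4046·d_A = (63.6698,24.0849)
T_B = V + ((C−V)·d_B)·d_B = V + 53.4046·d_B = (57.8920,45.4540)
sweep = 180° − θ = 156.0773°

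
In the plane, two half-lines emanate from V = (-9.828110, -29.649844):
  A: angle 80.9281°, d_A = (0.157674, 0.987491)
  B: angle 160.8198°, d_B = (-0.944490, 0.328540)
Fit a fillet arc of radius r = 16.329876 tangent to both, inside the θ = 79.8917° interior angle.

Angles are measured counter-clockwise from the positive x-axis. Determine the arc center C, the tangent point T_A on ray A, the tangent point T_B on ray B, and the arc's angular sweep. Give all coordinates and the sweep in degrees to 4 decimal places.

center=(-22.8793,-7.8204) T_A=(-6.7537,-10.3952) T_B=(-28.2443,-23.2438) sweep=100.1083

bisector direction at 120.8740° = (-0.513151,0.858298)
center distance |VC| = r/sin(θ/2) = 16.329876/sin(39.9459°) = 25.433435
C = V + |VC|·bis = (-22.8793,-7.8204)
T_A = V + ((C−V)·d_A)·d_A = V + 19.4986·d_A = (-6.7537,-10.3952)
T_B = V + ((C−V)·d_B)·d_B = V + 19.4986·d_B = (-28.2443,-23.2438)
sweep = 180° − θ = 100.1083°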